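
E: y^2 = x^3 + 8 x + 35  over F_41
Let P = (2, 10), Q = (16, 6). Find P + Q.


P != Q, so use the chord formula.
s = (y2 - y1) / (x2 - x1) = (37) / (14) mod 41 = 29
x3 = s^2 - x1 - x2 mod 41 = 29^2 - 2 - 16 = 3
y3 = s (x1 - x3) - y1 mod 41 = 29 * (2 - 3) - 10 = 2

P + Q = (3, 2)


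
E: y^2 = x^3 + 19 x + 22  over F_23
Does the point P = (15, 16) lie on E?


Check whether y^2 = x^3 + 19 x + 22 (mod 23) for (x, y) = (15, 16).
LHS: y^2 = 16^2 mod 23 = 3
RHS: x^3 + 19 x + 22 = 15^3 + 19*15 + 22 mod 23 = 2
LHS != RHS

No, not on the curve


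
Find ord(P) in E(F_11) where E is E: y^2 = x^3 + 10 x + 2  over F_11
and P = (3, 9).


Compute successive multiples of P until we hit O:
  1P = (3, 9)
  2P = (6, 5)
  3P = (5, 1)
  4P = (8, 0)
  5P = (5, 10)
  6P = (6, 6)
  7P = (3, 2)
  8P = O

ord(P) = 8


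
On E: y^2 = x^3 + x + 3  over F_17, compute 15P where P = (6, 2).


k = 15 = 1111_2 (binary, LSB first: 1111)
Double-and-add from P = (6, 2):
  bit 0 = 1: acc = O + (6, 2) = (6, 2)
  bit 1 = 1: acc = (6, 2) + (7, 9) = (2, 9)
  bit 2 = 1: acc = (2, 9) + (11, 11) = (3, 4)
  bit 3 = 1: acc = (3, 4) + (16, 16) = (7, 8)

15P = (7, 8)


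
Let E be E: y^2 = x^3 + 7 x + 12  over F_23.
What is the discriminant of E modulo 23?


4 a^3 + 27 b^2 = 4*7^3 + 27*12^2 = 1372 + 3888 = 5260
Delta = -16 * (5260) = -84160
Delta mod 23 = 20

Delta = 20 (mod 23)


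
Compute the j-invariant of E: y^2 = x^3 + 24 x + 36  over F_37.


Delta = -16(4 a^3 + 27 b^2) mod 37 = 20
-1728 * (4 a)^3 = -1728 * (4*24)^3 mod 37 = 23
j = 23 * 20^(-1) mod 37 = 3

j = 3 (mod 37)


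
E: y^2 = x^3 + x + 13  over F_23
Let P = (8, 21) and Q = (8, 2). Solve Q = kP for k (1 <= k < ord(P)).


Enumerate multiples of P until we hit Q = (8, 2):
  1P = (8, 21)
  2P = (2, 0)
  3P = (8, 2)
Match found at i = 3.

k = 3


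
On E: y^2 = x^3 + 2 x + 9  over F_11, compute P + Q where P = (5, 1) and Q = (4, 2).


P != Q, so use the chord formula.
s = (y2 - y1) / (x2 - x1) = (1) / (10) mod 11 = 10
x3 = s^2 - x1 - x2 mod 11 = 10^2 - 5 - 4 = 3
y3 = s (x1 - x3) - y1 mod 11 = 10 * (5 - 3) - 1 = 8

P + Q = (3, 8)


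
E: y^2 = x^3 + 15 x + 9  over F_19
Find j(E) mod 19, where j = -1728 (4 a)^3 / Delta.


Delta = -16(4 a^3 + 27 b^2) mod 19 = 17
-1728 * (4 a)^3 = -1728 * (4*15)^3 mod 19 = 8
j = 8 * 17^(-1) mod 19 = 15

j = 15 (mod 19)


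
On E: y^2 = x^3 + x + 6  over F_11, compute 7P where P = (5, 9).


k = 7 = 111_2 (binary, LSB first: 111)
Double-and-add from P = (5, 9):
  bit 0 = 1: acc = O + (5, 9) = (5, 9)
  bit 1 = 1: acc = (5, 9) + (10, 9) = (7, 2)
  bit 2 = 1: acc = (7, 2) + (3, 6) = (2, 4)

7P = (2, 4)


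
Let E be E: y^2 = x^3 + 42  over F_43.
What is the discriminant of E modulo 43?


4 a^3 + 27 b^2 = 4*0^3 + 27*42^2 = 0 + 47628 = 47628
Delta = -16 * (47628) = -762048
Delta mod 43 = 41

Delta = 41 (mod 43)


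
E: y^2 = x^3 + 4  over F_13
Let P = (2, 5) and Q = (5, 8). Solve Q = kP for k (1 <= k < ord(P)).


Enumerate multiples of P until we hit Q = (5, 8):
  1P = (2, 5)
  2P = (12, 9)
  3P = (8, 3)
  4P = (6, 5)
  5P = (5, 8)
Match found at i = 5.

k = 5


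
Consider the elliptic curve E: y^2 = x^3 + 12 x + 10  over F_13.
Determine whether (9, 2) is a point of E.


Check whether y^2 = x^3 + 12 x + 10 (mod 13) for (x, y) = (9, 2).
LHS: y^2 = 2^2 mod 13 = 4
RHS: x^3 + 12 x + 10 = 9^3 + 12*9 + 10 mod 13 = 2
LHS != RHS

No, not on the curve


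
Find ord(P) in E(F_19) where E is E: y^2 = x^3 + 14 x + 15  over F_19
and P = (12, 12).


Compute successive multiples of P until we hit O:
  1P = (12, 12)
  2P = (18, 0)
  3P = (12, 7)
  4P = O

ord(P) = 4


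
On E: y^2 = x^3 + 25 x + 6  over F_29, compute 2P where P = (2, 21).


Doubling: s = (3 x1^2 + a) / (2 y1)
s = (3*2^2 + 25) / (2*21) mod 29 = 14
x3 = s^2 - 2 x1 mod 29 = 14^2 - 2*2 = 18
y3 = s (x1 - x3) - y1 mod 29 = 14 * (2 - 18) - 21 = 16

2P = (18, 16)


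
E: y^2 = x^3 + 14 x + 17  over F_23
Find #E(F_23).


For each x in F_23, count y with y^2 = x^3 + 14 x + 17 mod 23:
  x = 1: RHS = 9, y in [3, 20]  -> 2 point(s)
  x = 6: RHS = 18, y in [8, 15]  -> 2 point(s)
  x = 12: RHS = 4, y in [2, 21]  -> 2 point(s)
  x = 13: RHS = 4, y in [2, 21]  -> 2 point(s)
  x = 14: RHS = 13, y in [6, 17]  -> 2 point(s)
  x = 16: RHS = 13, y in [6, 17]  -> 2 point(s)
  x = 17: RHS = 16, y in [4, 19]  -> 2 point(s)
  x = 18: RHS = 6, y in [11, 12]  -> 2 point(s)
  x = 19: RHS = 12, y in [9, 14]  -> 2 point(s)
  x = 21: RHS = 4, y in [2, 21]  -> 2 point(s)
  x = 22: RHS = 2, y in [5, 18]  -> 2 point(s)
Affine points: 22. Add the point at infinity: total = 23.

#E(F_23) = 23


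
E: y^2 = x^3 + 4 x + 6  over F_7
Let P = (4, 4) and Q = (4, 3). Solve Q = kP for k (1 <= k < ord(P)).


Enumerate multiples of P until we hit Q = (4, 3):
  1P = (4, 4)
  2P = (1, 5)
  3P = (6, 6)
  4P = (5, 2)
  5P = (2, 6)
  6P = (2, 1)
  7P = (5, 5)
  8P = (6, 1)
  9P = (1, 2)
  10P = (4, 3)
Match found at i = 10.

k = 10


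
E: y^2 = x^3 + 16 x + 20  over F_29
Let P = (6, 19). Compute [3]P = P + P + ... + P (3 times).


k = 3 = 11_2 (binary, LSB first: 11)
Double-and-add from P = (6, 19):
  bit 0 = 1: acc = O + (6, 19) = (6, 19)
  bit 1 = 1: acc = (6, 19) + (16, 14) = (0, 7)

3P = (0, 7)


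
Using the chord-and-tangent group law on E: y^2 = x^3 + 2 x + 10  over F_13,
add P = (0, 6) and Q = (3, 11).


P != Q, so use the chord formula.
s = (y2 - y1) / (x2 - x1) = (5) / (3) mod 13 = 6
x3 = s^2 - x1 - x2 mod 13 = 6^2 - 0 - 3 = 7
y3 = s (x1 - x3) - y1 mod 13 = 6 * (0 - 7) - 6 = 4

P + Q = (7, 4)


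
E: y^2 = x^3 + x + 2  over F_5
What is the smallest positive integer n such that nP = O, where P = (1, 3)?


Compute successive multiples of P until we hit O:
  1P = (1, 3)
  2P = (4, 0)
  3P = (1, 2)
  4P = O

ord(P) = 4


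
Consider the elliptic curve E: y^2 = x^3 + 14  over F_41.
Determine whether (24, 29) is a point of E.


Check whether y^2 = x^3 + 0 x + 14 (mod 41) for (x, y) = (24, 29).
LHS: y^2 = 29^2 mod 41 = 21
RHS: x^3 + 0 x + 14 = 24^3 + 0*24 + 14 mod 41 = 21
LHS = RHS

Yes, on the curve


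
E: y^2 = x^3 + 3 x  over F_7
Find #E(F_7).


For each x in F_7, count y with y^2 = x^3 + 3 x + 0 mod 7:
  x = 0: RHS = 0, y in [0]  -> 1 point(s)
  x = 1: RHS = 4, y in [2, 5]  -> 2 point(s)
  x = 2: RHS = 0, y in [0]  -> 1 point(s)
  x = 3: RHS = 1, y in [1, 6]  -> 2 point(s)
  x = 5: RHS = 0, y in [0]  -> 1 point(s)
Affine points: 7. Add the point at infinity: total = 8.

#E(F_7) = 8


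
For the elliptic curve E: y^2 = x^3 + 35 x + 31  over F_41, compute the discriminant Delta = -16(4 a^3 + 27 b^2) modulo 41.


4 a^3 + 27 b^2 = 4*35^3 + 27*31^2 = 171500 + 25947 = 197447
Delta = -16 * (197447) = -3159152
Delta mod 41 = 21

Delta = 21 (mod 41)


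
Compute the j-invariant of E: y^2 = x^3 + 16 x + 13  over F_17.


Delta = -16(4 a^3 + 27 b^2) mod 17 = 3
-1728 * (4 a)^3 = -1728 * (4*16)^3 mod 17 = 7
j = 7 * 3^(-1) mod 17 = 8

j = 8 (mod 17)


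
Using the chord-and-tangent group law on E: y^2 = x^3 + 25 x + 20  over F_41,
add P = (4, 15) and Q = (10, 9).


P != Q, so use the chord formula.
s = (y2 - y1) / (x2 - x1) = (35) / (6) mod 41 = 40
x3 = s^2 - x1 - x2 mod 41 = 40^2 - 4 - 10 = 28
y3 = s (x1 - x3) - y1 mod 41 = 40 * (4 - 28) - 15 = 9

P + Q = (28, 9)


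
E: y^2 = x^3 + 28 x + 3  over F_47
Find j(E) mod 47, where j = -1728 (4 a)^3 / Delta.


Delta = -16(4 a^3 + 27 b^2) mod 47 = 9
-1728 * (4 a)^3 = -1728 * (4*28)^3 mod 47 = 44
j = 44 * 9^(-1) mod 47 = 31

j = 31 (mod 47)


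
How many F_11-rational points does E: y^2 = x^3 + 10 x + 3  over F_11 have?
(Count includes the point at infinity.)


For each x in F_11, count y with y^2 = x^3 + 10 x + 3 mod 11:
  x = 0: RHS = 3, y in [5, 6]  -> 2 point(s)
  x = 1: RHS = 3, y in [5, 6]  -> 2 point(s)
  x = 2: RHS = 9, y in [3, 8]  -> 2 point(s)
  x = 3: RHS = 5, y in [4, 7]  -> 2 point(s)
  x = 6: RHS = 4, y in [2, 9]  -> 2 point(s)
  x = 7: RHS = 9, y in [3, 8]  -> 2 point(s)
  x = 8: RHS = 1, y in [1, 10]  -> 2 point(s)
  x = 10: RHS = 3, y in [5, 6]  -> 2 point(s)
Affine points: 16. Add the point at infinity: total = 17.

#E(F_11) = 17


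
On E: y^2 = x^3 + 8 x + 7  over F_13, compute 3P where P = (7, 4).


k = 3 = 11_2 (binary, LSB first: 11)
Double-and-add from P = (7, 4):
  bit 0 = 1: acc = O + (7, 4) = (7, 4)
  bit 1 = 1: acc = (7, 4) + (11, 3) = (4, 5)

3P = (4, 5)


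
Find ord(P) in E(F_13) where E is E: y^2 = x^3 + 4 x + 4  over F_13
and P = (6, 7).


Compute successive multiples of P until we hit O:
  1P = (6, 7)
  2P = (0, 2)
  3P = (3, 2)
  4P = (1, 10)
  5P = (10, 11)
  6P = (11, 1)
  7P = (12, 8)
  8P = (12, 5)
  ... (continuing to 15P)
  15P = O

ord(P) = 15


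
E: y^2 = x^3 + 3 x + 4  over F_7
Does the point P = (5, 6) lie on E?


Check whether y^2 = x^3 + 3 x + 4 (mod 7) for (x, y) = (5, 6).
LHS: y^2 = 6^2 mod 7 = 1
RHS: x^3 + 3 x + 4 = 5^3 + 3*5 + 4 mod 7 = 4
LHS != RHS

No, not on the curve


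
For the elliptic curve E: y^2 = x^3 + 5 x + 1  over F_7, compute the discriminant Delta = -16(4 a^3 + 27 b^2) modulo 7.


4 a^3 + 27 b^2 = 4*5^3 + 27*1^2 = 500 + 27 = 527
Delta = -16 * (527) = -8432
Delta mod 7 = 3

Delta = 3 (mod 7)


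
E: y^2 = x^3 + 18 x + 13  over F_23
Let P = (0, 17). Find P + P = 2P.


Doubling: s = (3 x1^2 + a) / (2 y1)
s = (3*0^2 + 18) / (2*17) mod 23 = 10
x3 = s^2 - 2 x1 mod 23 = 10^2 - 2*0 = 8
y3 = s (x1 - x3) - y1 mod 23 = 10 * (0 - 8) - 17 = 18

2P = (8, 18)


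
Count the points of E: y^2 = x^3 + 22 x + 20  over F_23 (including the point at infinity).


For each x in F_23, count y with y^2 = x^3 + 22 x + 20 mod 23:
  x = 2: RHS = 3, y in [7, 16]  -> 2 point(s)
  x = 5: RHS = 2, y in [5, 18]  -> 2 point(s)
  x = 6: RHS = 0, y in [0]  -> 1 point(s)
  x = 8: RHS = 18, y in [8, 15]  -> 2 point(s)
  x = 9: RHS = 4, y in [2, 21]  -> 2 point(s)
  x = 11: RHS = 6, y in [11, 12]  -> 2 point(s)
  x = 14: RHS = 13, y in [6, 17]  -> 2 point(s)
  x = 16: RHS = 6, y in [11, 12]  -> 2 point(s)
  x = 19: RHS = 6, y in [11, 12]  -> 2 point(s)
Affine points: 17. Add the point at infinity: total = 18.

#E(F_23) = 18


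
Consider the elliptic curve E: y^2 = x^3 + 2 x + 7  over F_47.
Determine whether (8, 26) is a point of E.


Check whether y^2 = x^3 + 2 x + 7 (mod 47) for (x, y) = (8, 26).
LHS: y^2 = 26^2 mod 47 = 18
RHS: x^3 + 2 x + 7 = 8^3 + 2*8 + 7 mod 47 = 18
LHS = RHS

Yes, on the curve


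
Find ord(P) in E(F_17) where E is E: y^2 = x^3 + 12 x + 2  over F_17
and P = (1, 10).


Compute successive multiples of P until we hit O:
  1P = (1, 10)
  2P = (6, 16)
  3P = (6, 1)
  4P = (1, 7)
  5P = O

ord(P) = 5


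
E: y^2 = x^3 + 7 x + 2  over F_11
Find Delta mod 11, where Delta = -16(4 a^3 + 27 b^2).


4 a^3 + 27 b^2 = 4*7^3 + 27*2^2 = 1372 + 108 = 1480
Delta = -16 * (1480) = -23680
Delta mod 11 = 3

Delta = 3 (mod 11)


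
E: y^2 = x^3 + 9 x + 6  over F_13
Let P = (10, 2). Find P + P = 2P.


Doubling: s = (3 x1^2 + a) / (2 y1)
s = (3*10^2 + 9) / (2*2) mod 13 = 9
x3 = s^2 - 2 x1 mod 13 = 9^2 - 2*10 = 9
y3 = s (x1 - x3) - y1 mod 13 = 9 * (10 - 9) - 2 = 7

2P = (9, 7)


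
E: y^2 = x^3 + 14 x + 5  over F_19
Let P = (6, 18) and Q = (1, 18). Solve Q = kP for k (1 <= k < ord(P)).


Enumerate multiples of P until we hit Q = (1, 18):
  1P = (6, 18)
  2P = (4, 12)
  3P = (18, 3)
  4P = (12, 18)
  5P = (1, 1)
  6P = (0, 10)
  7P = (0, 9)
  8P = (1, 18)
Match found at i = 8.

k = 8


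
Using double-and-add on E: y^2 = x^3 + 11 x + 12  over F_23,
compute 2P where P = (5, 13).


k = 2 = 10_2 (binary, LSB first: 01)
Double-and-add from P = (5, 13):
  bit 0 = 0: acc unchanged = O
  bit 1 = 1: acc = O + (17, 11) = (17, 11)

2P = (17, 11)


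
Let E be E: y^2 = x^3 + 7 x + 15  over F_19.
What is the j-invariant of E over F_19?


Delta = -16(4 a^3 + 27 b^2) mod 19 = 16
-1728 * (4 a)^3 = -1728 * (4*7)^3 mod 19 = 7
j = 7 * 16^(-1) mod 19 = 4

j = 4 (mod 19)


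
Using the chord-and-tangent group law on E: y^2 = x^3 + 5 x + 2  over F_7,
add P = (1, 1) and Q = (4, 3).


P != Q, so use the chord formula.
s = (y2 - y1) / (x2 - x1) = (2) / (3) mod 7 = 3
x3 = s^2 - x1 - x2 mod 7 = 3^2 - 1 - 4 = 4
y3 = s (x1 - x3) - y1 mod 7 = 3 * (1 - 4) - 1 = 4

P + Q = (4, 4)


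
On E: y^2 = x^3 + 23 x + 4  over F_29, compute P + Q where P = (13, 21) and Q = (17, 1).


P != Q, so use the chord formula.
s = (y2 - y1) / (x2 - x1) = (9) / (4) mod 29 = 24
x3 = s^2 - x1 - x2 mod 29 = 24^2 - 13 - 17 = 24
y3 = s (x1 - x3) - y1 mod 29 = 24 * (13 - 24) - 21 = 5

P + Q = (24, 5)


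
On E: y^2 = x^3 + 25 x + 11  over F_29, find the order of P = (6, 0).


Compute successive multiples of P until we hit O:
  1P = (6, 0)
  2P = O

ord(P) = 2


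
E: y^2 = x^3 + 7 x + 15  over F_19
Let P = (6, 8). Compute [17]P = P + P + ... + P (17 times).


k = 17 = 10001_2 (binary, LSB first: 10001)
Double-and-add from P = (6, 8):
  bit 0 = 1: acc = O + (6, 8) = (6, 8)
  bit 1 = 0: acc unchanged = (6, 8)
  bit 2 = 0: acc unchanged = (6, 8)
  bit 3 = 0: acc unchanged = (6, 8)
  bit 4 = 1: acc = (6, 8) + (1, 17) = (16, 10)

17P = (16, 10)


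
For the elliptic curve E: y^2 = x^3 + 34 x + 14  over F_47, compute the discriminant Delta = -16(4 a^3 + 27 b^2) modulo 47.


4 a^3 + 27 b^2 = 4*34^3 + 27*14^2 = 157216 + 5292 = 162508
Delta = -16 * (162508) = -2600128
Delta mod 47 = 6

Delta = 6 (mod 47)


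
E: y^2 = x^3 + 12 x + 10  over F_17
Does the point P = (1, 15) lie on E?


Check whether y^2 = x^3 + 12 x + 10 (mod 17) for (x, y) = (1, 15).
LHS: y^2 = 15^2 mod 17 = 4
RHS: x^3 + 12 x + 10 = 1^3 + 12*1 + 10 mod 17 = 6
LHS != RHS

No, not on the curve


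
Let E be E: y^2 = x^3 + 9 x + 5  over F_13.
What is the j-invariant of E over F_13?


Delta = -16(4 a^3 + 27 b^2) mod 13 = 4
-1728 * (4 a)^3 = -1728 * (4*9)^3 mod 13 = 12
j = 12 * 4^(-1) mod 13 = 3

j = 3 (mod 13)


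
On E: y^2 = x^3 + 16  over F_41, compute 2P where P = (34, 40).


Doubling: s = (3 x1^2 + a) / (2 y1)
s = (3*34^2 + 0) / (2*40) mod 41 = 29
x3 = s^2 - 2 x1 mod 41 = 29^2 - 2*34 = 35
y3 = s (x1 - x3) - y1 mod 41 = 29 * (34 - 35) - 40 = 13

2P = (35, 13)


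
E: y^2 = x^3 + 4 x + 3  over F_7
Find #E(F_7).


For each x in F_7, count y with y^2 = x^3 + 4 x + 3 mod 7:
  x = 1: RHS = 1, y in [1, 6]  -> 2 point(s)
  x = 3: RHS = 0, y in [0]  -> 1 point(s)
  x = 5: RHS = 1, y in [1, 6]  -> 2 point(s)
Affine points: 5. Add the point at infinity: total = 6.

#E(F_7) = 6


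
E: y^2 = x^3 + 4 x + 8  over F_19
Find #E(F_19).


For each x in F_19, count y with y^2 = x^3 + 4 x + 8 mod 19:
  x = 2: RHS = 5, y in [9, 10]  -> 2 point(s)
  x = 3: RHS = 9, y in [3, 16]  -> 2 point(s)
  x = 5: RHS = 1, y in [1, 18]  -> 2 point(s)
  x = 6: RHS = 1, y in [1, 18]  -> 2 point(s)
  x = 8: RHS = 1, y in [1, 18]  -> 2 point(s)
  x = 12: RHS = 17, y in [6, 13]  -> 2 point(s)
  x = 15: RHS = 4, y in [2, 17]  -> 2 point(s)
  x = 16: RHS = 7, y in [8, 11]  -> 2 point(s)
  x = 17: RHS = 11, y in [7, 12]  -> 2 point(s)
Affine points: 18. Add the point at infinity: total = 19.

#E(F_19) = 19


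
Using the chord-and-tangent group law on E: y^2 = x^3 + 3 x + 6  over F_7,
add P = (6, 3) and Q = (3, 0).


P != Q, so use the chord formula.
s = (y2 - y1) / (x2 - x1) = (4) / (4) mod 7 = 1
x3 = s^2 - x1 - x2 mod 7 = 1^2 - 6 - 3 = 6
y3 = s (x1 - x3) - y1 mod 7 = 1 * (6 - 6) - 3 = 4

P + Q = (6, 4)


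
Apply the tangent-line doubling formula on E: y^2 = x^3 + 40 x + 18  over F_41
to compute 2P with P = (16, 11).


Doubling: s = (3 x1^2 + a) / (2 y1)
s = (3*16^2 + 40) / (2*11) mod 41 = 33
x3 = s^2 - 2 x1 mod 41 = 33^2 - 2*16 = 32
y3 = s (x1 - x3) - y1 mod 41 = 33 * (16 - 32) - 11 = 35

2P = (32, 35)


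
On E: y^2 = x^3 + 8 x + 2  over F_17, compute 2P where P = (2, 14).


k = 2 = 10_2 (binary, LSB first: 01)
Double-and-add from P = (2, 14):
  bit 0 = 0: acc unchanged = O
  bit 1 = 1: acc = O + (9, 15) = (9, 15)

2P = (9, 15)


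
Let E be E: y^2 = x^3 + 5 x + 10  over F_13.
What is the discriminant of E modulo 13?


4 a^3 + 27 b^2 = 4*5^3 + 27*10^2 = 500 + 2700 = 3200
Delta = -16 * (3200) = -51200
Delta mod 13 = 7

Delta = 7 (mod 13)


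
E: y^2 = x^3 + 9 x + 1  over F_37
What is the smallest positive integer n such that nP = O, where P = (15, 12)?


Compute successive multiples of P until we hit O:
  1P = (15, 12)
  2P = (33, 30)
  3P = (27, 13)
  4P = (4, 29)
  5P = (21, 4)
  6P = (11, 32)
  7P = (36, 19)
  8P = (19, 36)
  ... (continuing to 46P)
  46P = O

ord(P) = 46


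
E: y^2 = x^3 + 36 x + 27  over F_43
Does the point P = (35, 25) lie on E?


Check whether y^2 = x^3 + 36 x + 27 (mod 43) for (x, y) = (35, 25).
LHS: y^2 = 25^2 mod 43 = 23
RHS: x^3 + 36 x + 27 = 35^3 + 36*35 + 27 mod 43 = 1
LHS != RHS

No, not on the curve


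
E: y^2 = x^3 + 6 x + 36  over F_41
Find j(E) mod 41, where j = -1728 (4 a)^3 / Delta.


Delta = -16(4 a^3 + 27 b^2) mod 41 = 17
-1728 * (4 a)^3 = -1728 * (4*6)^3 mod 41 = 40
j = 40 * 17^(-1) mod 41 = 12

j = 12 (mod 41)


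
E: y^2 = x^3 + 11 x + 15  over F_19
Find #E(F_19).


For each x in F_19, count y with y^2 = x^3 + 11 x + 15 mod 19:
  x = 2: RHS = 7, y in [8, 11]  -> 2 point(s)
  x = 4: RHS = 9, y in [3, 16]  -> 2 point(s)
  x = 5: RHS = 5, y in [9, 10]  -> 2 point(s)
  x = 7: RHS = 17, y in [6, 13]  -> 2 point(s)
  x = 8: RHS = 7, y in [8, 11]  -> 2 point(s)
  x = 9: RHS = 7, y in [8, 11]  -> 2 point(s)
  x = 10: RHS = 4, y in [2, 17]  -> 2 point(s)
  x = 11: RHS = 4, y in [2, 17]  -> 2 point(s)
  x = 14: RHS = 6, y in [5, 14]  -> 2 point(s)
  x = 17: RHS = 4, y in [2, 17]  -> 2 point(s)
Affine points: 20. Add the point at infinity: total = 21.

#E(F_19) = 21


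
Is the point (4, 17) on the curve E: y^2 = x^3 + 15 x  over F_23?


Check whether y^2 = x^3 + 15 x + 0 (mod 23) for (x, y) = (4, 17).
LHS: y^2 = 17^2 mod 23 = 13
RHS: x^3 + 15 x + 0 = 4^3 + 15*4 + 0 mod 23 = 9
LHS != RHS

No, not on the curve


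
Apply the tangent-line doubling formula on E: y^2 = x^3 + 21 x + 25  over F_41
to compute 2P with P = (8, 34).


Doubling: s = (3 x1^2 + a) / (2 y1)
s = (3*8^2 + 21) / (2*34) mod 41 = 17
x3 = s^2 - 2 x1 mod 41 = 17^2 - 2*8 = 27
y3 = s (x1 - x3) - y1 mod 41 = 17 * (8 - 27) - 34 = 12

2P = (27, 12)


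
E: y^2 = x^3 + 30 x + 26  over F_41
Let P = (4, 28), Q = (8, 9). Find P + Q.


P != Q, so use the chord formula.
s = (y2 - y1) / (x2 - x1) = (22) / (4) mod 41 = 26
x3 = s^2 - x1 - x2 mod 41 = 26^2 - 4 - 8 = 8
y3 = s (x1 - x3) - y1 mod 41 = 26 * (4 - 8) - 28 = 32

P + Q = (8, 32)


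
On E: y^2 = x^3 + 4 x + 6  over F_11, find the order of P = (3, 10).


Compute successive multiples of P until we hit O:
  1P = (3, 10)
  2P = (6, 9)
  3P = (7, 6)
  4P = (2, 0)
  5P = (7, 5)
  6P = (6, 2)
  7P = (3, 1)
  8P = O

ord(P) = 8


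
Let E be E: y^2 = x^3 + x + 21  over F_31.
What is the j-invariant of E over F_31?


Delta = -16(4 a^3 + 27 b^2) mod 31 = 12
-1728 * (4 a)^3 = -1728 * (4*1)^3 mod 31 = 16
j = 16 * 12^(-1) mod 31 = 22

j = 22 (mod 31)


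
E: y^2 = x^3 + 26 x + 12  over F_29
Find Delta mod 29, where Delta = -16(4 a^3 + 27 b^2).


4 a^3 + 27 b^2 = 4*26^3 + 27*12^2 = 70304 + 3888 = 74192
Delta = -16 * (74192) = -1187072
Delta mod 29 = 14

Delta = 14 (mod 29)


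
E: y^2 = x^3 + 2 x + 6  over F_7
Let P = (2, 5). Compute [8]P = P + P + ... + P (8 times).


k = 8 = 1000_2 (binary, LSB first: 0001)
Double-and-add from P = (2, 5):
  bit 0 = 0: acc unchanged = O
  bit 1 = 0: acc unchanged = O
  bit 2 = 0: acc unchanged = O
  bit 3 = 1: acc = O + (4, 6) = (4, 6)

8P = (4, 6)


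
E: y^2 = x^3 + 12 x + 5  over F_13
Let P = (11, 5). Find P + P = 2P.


Doubling: s = (3 x1^2 + a) / (2 y1)
s = (3*11^2 + 12) / (2*5) mod 13 = 5
x3 = s^2 - 2 x1 mod 13 = 5^2 - 2*11 = 3
y3 = s (x1 - x3) - y1 mod 13 = 5 * (11 - 3) - 5 = 9

2P = (3, 9)


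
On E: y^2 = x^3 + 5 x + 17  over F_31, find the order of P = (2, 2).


Compute successive multiples of P until we hit O:
  1P = (2, 2)
  2P = (16, 16)
  3P = (14, 17)
  4P = (3, 20)
  5P = (9, 27)
  6P = (22, 24)
  7P = (11, 16)
  8P = (12, 10)
  ... (continuing to 25P)
  25P = O

ord(P) = 25


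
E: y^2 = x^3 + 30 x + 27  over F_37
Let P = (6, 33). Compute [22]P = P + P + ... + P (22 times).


k = 22 = 10110_2 (binary, LSB first: 01101)
Double-and-add from P = (6, 33):
  bit 0 = 0: acc unchanged = O
  bit 1 = 1: acc = O + (15, 2) = (15, 2)
  bit 2 = 1: acc = (15, 2) + (35, 25) = (33, 18)
  bit 3 = 0: acc unchanged = (33, 18)
  bit 4 = 1: acc = (33, 18) + (36, 25) = (31, 36)

22P = (31, 36)


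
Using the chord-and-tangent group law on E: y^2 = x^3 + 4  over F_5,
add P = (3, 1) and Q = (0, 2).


P != Q, so use the chord formula.
s = (y2 - y1) / (x2 - x1) = (1) / (2) mod 5 = 3
x3 = s^2 - x1 - x2 mod 5 = 3^2 - 3 - 0 = 1
y3 = s (x1 - x3) - y1 mod 5 = 3 * (3 - 1) - 1 = 0

P + Q = (1, 0)


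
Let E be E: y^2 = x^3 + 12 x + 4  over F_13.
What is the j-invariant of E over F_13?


Delta = -16(4 a^3 + 27 b^2) mod 13 = 3
-1728 * (4 a)^3 = -1728 * (4*12)^3 mod 13 = 1
j = 1 * 3^(-1) mod 13 = 9

j = 9 (mod 13)


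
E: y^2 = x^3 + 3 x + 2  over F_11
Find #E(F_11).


For each x in F_11, count y with y^2 = x^3 + 3 x + 2 mod 11:
  x = 2: RHS = 5, y in [4, 7]  -> 2 point(s)
  x = 3: RHS = 5, y in [4, 7]  -> 2 point(s)
  x = 4: RHS = 1, y in [1, 10]  -> 2 point(s)
  x = 6: RHS = 5, y in [4, 7]  -> 2 point(s)
  x = 7: RHS = 3, y in [5, 6]  -> 2 point(s)
  x = 10: RHS = 9, y in [3, 8]  -> 2 point(s)
Affine points: 12. Add the point at infinity: total = 13.

#E(F_11) = 13


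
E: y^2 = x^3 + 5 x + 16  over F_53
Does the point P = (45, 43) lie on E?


Check whether y^2 = x^3 + 5 x + 16 (mod 53) for (x, y) = (45, 43).
LHS: y^2 = 43^2 mod 53 = 47
RHS: x^3 + 5 x + 16 = 45^3 + 5*45 + 16 mod 53 = 47
LHS = RHS

Yes, on the curve


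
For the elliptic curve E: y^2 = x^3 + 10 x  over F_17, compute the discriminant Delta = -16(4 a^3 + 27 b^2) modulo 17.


4 a^3 + 27 b^2 = 4*10^3 + 27*0^2 = 4000 + 0 = 4000
Delta = -16 * (4000) = -64000
Delta mod 17 = 5

Delta = 5 (mod 17)


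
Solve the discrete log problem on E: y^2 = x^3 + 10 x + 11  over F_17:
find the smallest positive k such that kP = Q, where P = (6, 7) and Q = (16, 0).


Enumerate multiples of P until we hit Q = (16, 0):
  1P = (6, 7)
  2P = (7, 4)
  3P = (13, 14)
  4P = (16, 0)
Match found at i = 4.

k = 4


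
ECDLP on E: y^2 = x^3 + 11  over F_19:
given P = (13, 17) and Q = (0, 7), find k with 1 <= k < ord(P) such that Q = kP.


Enumerate multiples of P until we hit Q = (0, 7):
  1P = (13, 17)
  2P = (0, 12)
  3P = (3, 0)
  4P = (0, 7)
Match found at i = 4.

k = 4


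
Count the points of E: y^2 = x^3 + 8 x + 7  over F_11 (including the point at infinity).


For each x in F_11, count y with y^2 = x^3 + 8 x + 7 mod 11:
  x = 1: RHS = 5, y in [4, 7]  -> 2 point(s)
  x = 2: RHS = 9, y in [3, 8]  -> 2 point(s)
  x = 3: RHS = 3, y in [5, 6]  -> 2 point(s)
  x = 4: RHS = 4, y in [2, 9]  -> 2 point(s)
  x = 8: RHS = 0, y in [0]  -> 1 point(s)
  x = 9: RHS = 5, y in [4, 7]  -> 2 point(s)
  x = 10: RHS = 9, y in [3, 8]  -> 2 point(s)
Affine points: 13. Add the point at infinity: total = 14.

#E(F_11) = 14


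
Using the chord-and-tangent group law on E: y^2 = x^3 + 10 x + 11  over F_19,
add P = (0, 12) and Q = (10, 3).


P != Q, so use the chord formula.
s = (y2 - y1) / (x2 - x1) = (10) / (10) mod 19 = 1
x3 = s^2 - x1 - x2 mod 19 = 1^2 - 0 - 10 = 10
y3 = s (x1 - x3) - y1 mod 19 = 1 * (0 - 10) - 12 = 16

P + Q = (10, 16)


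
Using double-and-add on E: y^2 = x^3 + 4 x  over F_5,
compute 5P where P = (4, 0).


k = 5 = 101_2 (binary, LSB first: 101)
Double-and-add from P = (4, 0):
  bit 0 = 1: acc = O + (4, 0) = (4, 0)
  bit 1 = 0: acc unchanged = (4, 0)
  bit 2 = 1: acc = (4, 0) + O = (4, 0)

5P = (4, 0)


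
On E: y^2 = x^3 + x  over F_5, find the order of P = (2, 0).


Compute successive multiples of P until we hit O:
  1P = (2, 0)
  2P = O

ord(P) = 2


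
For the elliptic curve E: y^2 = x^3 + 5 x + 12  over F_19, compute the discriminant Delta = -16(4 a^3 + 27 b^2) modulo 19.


4 a^3 + 27 b^2 = 4*5^3 + 27*12^2 = 500 + 3888 = 4388
Delta = -16 * (4388) = -70208
Delta mod 19 = 16

Delta = 16 (mod 19)


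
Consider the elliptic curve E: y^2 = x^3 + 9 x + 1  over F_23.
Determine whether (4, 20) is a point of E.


Check whether y^2 = x^3 + 9 x + 1 (mod 23) for (x, y) = (4, 20).
LHS: y^2 = 20^2 mod 23 = 9
RHS: x^3 + 9 x + 1 = 4^3 + 9*4 + 1 mod 23 = 9
LHS = RHS

Yes, on the curve


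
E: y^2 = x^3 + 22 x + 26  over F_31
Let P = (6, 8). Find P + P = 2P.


Doubling: s = (3 x1^2 + a) / (2 y1)
s = (3*6^2 + 22) / (2*8) mod 31 = 12
x3 = s^2 - 2 x1 mod 31 = 12^2 - 2*6 = 8
y3 = s (x1 - x3) - y1 mod 31 = 12 * (6 - 8) - 8 = 30

2P = (8, 30)


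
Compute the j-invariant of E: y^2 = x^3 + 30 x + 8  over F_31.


Delta = -16(4 a^3 + 27 b^2) mod 31 = 6
-1728 * (4 a)^3 = -1728 * (4*30)^3 mod 31 = 15
j = 15 * 6^(-1) mod 31 = 18

j = 18 (mod 31)


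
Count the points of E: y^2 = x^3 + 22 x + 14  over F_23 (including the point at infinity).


For each x in F_23, count y with y^2 = x^3 + 22 x + 14 mod 23:
  x = 8: RHS = 12, y in [9, 14]  -> 2 point(s)
  x = 11: RHS = 0, y in [0]  -> 1 point(s)
  x = 13: RHS = 13, y in [6, 17]  -> 2 point(s)
  x = 15: RHS = 16, y in [4, 19]  -> 2 point(s)
  x = 16: RHS = 0, y in [0]  -> 1 point(s)
  x = 18: RHS = 9, y in [3, 20]  -> 2 point(s)
  x = 19: RHS = 0, y in [0]  -> 1 point(s)
  x = 20: RHS = 13, y in [6, 17]  -> 2 point(s)
  x = 21: RHS = 8, y in [10, 13]  -> 2 point(s)
Affine points: 15. Add the point at infinity: total = 16.

#E(F_23) = 16


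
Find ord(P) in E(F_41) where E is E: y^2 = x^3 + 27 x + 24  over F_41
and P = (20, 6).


Compute successive multiples of P until we hit O:
  1P = (20, 6)
  2P = (19, 4)
  3P = (6, 22)
  4P = (23, 15)
  5P = (7, 33)
  6P = (4, 27)
  7P = (16, 40)
  8P = (26, 4)
  ... (continuing to 51P)
  51P = O

ord(P) = 51


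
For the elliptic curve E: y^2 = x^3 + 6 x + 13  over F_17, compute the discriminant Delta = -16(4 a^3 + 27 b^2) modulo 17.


4 a^3 + 27 b^2 = 4*6^3 + 27*13^2 = 864 + 4563 = 5427
Delta = -16 * (5427) = -86832
Delta mod 17 = 4

Delta = 4 (mod 17)


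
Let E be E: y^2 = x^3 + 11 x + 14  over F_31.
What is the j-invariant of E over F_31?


Delta = -16(4 a^3 + 27 b^2) mod 31 = 24
-1728 * (4 a)^3 = -1728 * (4*11)^3 mod 31 = 30
j = 30 * 24^(-1) mod 31 = 9

j = 9 (mod 31)


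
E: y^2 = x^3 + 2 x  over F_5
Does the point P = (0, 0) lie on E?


Check whether y^2 = x^3 + 2 x + 0 (mod 5) for (x, y) = (0, 0).
LHS: y^2 = 0^2 mod 5 = 0
RHS: x^3 + 2 x + 0 = 0^3 + 2*0 + 0 mod 5 = 0
LHS = RHS

Yes, on the curve


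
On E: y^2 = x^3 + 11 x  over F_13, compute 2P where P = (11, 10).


Doubling: s = (3 x1^2 + a) / (2 y1)
s = (3*11^2 + 11) / (2*10) mod 13 = 7
x3 = s^2 - 2 x1 mod 13 = 7^2 - 2*11 = 1
y3 = s (x1 - x3) - y1 mod 13 = 7 * (11 - 1) - 10 = 8

2P = (1, 8)


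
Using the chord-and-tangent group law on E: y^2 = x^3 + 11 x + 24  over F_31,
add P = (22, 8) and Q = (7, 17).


P != Q, so use the chord formula.
s = (y2 - y1) / (x2 - x1) = (9) / (16) mod 31 = 18
x3 = s^2 - x1 - x2 mod 31 = 18^2 - 22 - 7 = 16
y3 = s (x1 - x3) - y1 mod 31 = 18 * (22 - 16) - 8 = 7

P + Q = (16, 7)


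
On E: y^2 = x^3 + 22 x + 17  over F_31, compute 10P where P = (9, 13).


k = 10 = 1010_2 (binary, LSB first: 0101)
Double-and-add from P = (9, 13):
  bit 0 = 0: acc unchanged = O
  bit 1 = 1: acc = O + (1, 28) = (1, 28)
  bit 2 = 0: acc unchanged = (1, 28)
  bit 3 = 1: acc = (1, 28) + (16, 30) = (30, 26)

10P = (30, 26)


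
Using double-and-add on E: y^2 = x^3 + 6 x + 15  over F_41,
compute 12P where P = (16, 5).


k = 12 = 1100_2 (binary, LSB first: 0011)
Double-and-add from P = (16, 5):
  bit 0 = 0: acc unchanged = O
  bit 1 = 0: acc unchanged = O
  bit 2 = 1: acc = O + (34, 32) = (34, 32)
  bit 3 = 1: acc = (34, 32) + (35, 38) = (8, 1)

12P = (8, 1)


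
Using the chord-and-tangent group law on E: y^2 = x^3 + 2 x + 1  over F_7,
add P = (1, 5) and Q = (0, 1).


P != Q, so use the chord formula.
s = (y2 - y1) / (x2 - x1) = (3) / (6) mod 7 = 4
x3 = s^2 - x1 - x2 mod 7 = 4^2 - 1 - 0 = 1
y3 = s (x1 - x3) - y1 mod 7 = 4 * (1 - 1) - 5 = 2

P + Q = (1, 2)


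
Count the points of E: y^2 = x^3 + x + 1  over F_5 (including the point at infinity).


For each x in F_5, count y with y^2 = x^3 + 1 x + 1 mod 5:
  x = 0: RHS = 1, y in [1, 4]  -> 2 point(s)
  x = 2: RHS = 1, y in [1, 4]  -> 2 point(s)
  x = 3: RHS = 1, y in [1, 4]  -> 2 point(s)
  x = 4: RHS = 4, y in [2, 3]  -> 2 point(s)
Affine points: 8. Add the point at infinity: total = 9.

#E(F_5) = 9


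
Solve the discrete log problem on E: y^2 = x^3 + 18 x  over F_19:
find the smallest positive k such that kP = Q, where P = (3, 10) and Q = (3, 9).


Enumerate multiples of P until we hit Q = (3, 9):
  1P = (3, 10)
  2P = (5, 14)
  3P = (15, 4)
  4P = (6, 1)
  5P = (0, 0)
  6P = (6, 18)
  7P = (15, 15)
  8P = (5, 5)
  9P = (3, 9)
Match found at i = 9.

k = 9


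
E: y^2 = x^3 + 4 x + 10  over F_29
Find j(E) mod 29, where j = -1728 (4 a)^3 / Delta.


Delta = -16(4 a^3 + 27 b^2) mod 29 = 3
-1728 * (4 a)^3 = -1728 * (4*4)^3 mod 29 = 26
j = 26 * 3^(-1) mod 29 = 28

j = 28 (mod 29)


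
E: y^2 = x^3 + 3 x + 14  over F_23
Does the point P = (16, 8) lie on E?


Check whether y^2 = x^3 + 3 x + 14 (mod 23) for (x, y) = (16, 8).
LHS: y^2 = 8^2 mod 23 = 18
RHS: x^3 + 3 x + 14 = 16^3 + 3*16 + 14 mod 23 = 18
LHS = RHS

Yes, on the curve


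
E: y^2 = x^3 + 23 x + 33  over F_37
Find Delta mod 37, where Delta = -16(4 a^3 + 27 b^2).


4 a^3 + 27 b^2 = 4*23^3 + 27*33^2 = 48668 + 29403 = 78071
Delta = -16 * (78071) = -1249136
Delta mod 37 = 21

Delta = 21 (mod 37)


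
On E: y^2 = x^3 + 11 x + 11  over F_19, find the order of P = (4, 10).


Compute successive multiples of P until we hit O:
  1P = (4, 10)
  2P = (15, 6)
  3P = (5, 18)
  4P = (17, 0)
  5P = (5, 1)
  6P = (15, 13)
  7P = (4, 9)
  8P = O

ord(P) = 8


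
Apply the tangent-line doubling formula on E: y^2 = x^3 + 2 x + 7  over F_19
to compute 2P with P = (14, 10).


Doubling: s = (3 x1^2 + a) / (2 y1)
s = (3*14^2 + 2) / (2*10) mod 19 = 1
x3 = s^2 - 2 x1 mod 19 = 1^2 - 2*14 = 11
y3 = s (x1 - x3) - y1 mod 19 = 1 * (14 - 11) - 10 = 12

2P = (11, 12)


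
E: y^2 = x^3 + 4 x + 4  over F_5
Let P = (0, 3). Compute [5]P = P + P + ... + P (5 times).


k = 5 = 101_2 (binary, LSB first: 101)
Double-and-add from P = (0, 3):
  bit 0 = 1: acc = O + (0, 3) = (0, 3)
  bit 1 = 0: acc unchanged = (0, 3)
  bit 2 = 1: acc = (0, 3) + (2, 0) = (4, 3)

5P = (4, 3)


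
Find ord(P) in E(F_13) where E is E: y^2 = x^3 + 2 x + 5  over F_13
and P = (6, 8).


Compute successive multiples of P until we hit O:
  1P = (6, 8)
  2P = (5, 7)
  3P = (3, 8)
  4P = (4, 5)
  5P = (2, 11)
  6P = (8, 0)
  7P = (2, 2)
  8P = (4, 8)
  ... (continuing to 12P)
  12P = O

ord(P) = 12


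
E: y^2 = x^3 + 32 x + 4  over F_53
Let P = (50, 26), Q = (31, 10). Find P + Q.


P != Q, so use the chord formula.
s = (y2 - y1) / (x2 - x1) = (37) / (34) mod 53 = 12
x3 = s^2 - x1 - x2 mod 53 = 12^2 - 50 - 31 = 10
y3 = s (x1 - x3) - y1 mod 53 = 12 * (50 - 10) - 26 = 30

P + Q = (10, 30)


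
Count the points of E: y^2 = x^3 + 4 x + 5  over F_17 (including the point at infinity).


For each x in F_17, count y with y^2 = x^3 + 4 x + 5 mod 17:
  x = 2: RHS = 4, y in [2, 15]  -> 2 point(s)
  x = 4: RHS = 0, y in [0]  -> 1 point(s)
  x = 7: RHS = 2, y in [6, 11]  -> 2 point(s)
  x = 10: RHS = 8, y in [5, 12]  -> 2 point(s)
  x = 12: RHS = 13, y in [8, 9]  -> 2 point(s)
  x = 14: RHS = 0, y in [0]  -> 1 point(s)
  x = 16: RHS = 0, y in [0]  -> 1 point(s)
Affine points: 11. Add the point at infinity: total = 12.

#E(F_17) = 12


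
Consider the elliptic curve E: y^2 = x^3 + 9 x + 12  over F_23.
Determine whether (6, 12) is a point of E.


Check whether y^2 = x^3 + 9 x + 12 (mod 23) for (x, y) = (6, 12).
LHS: y^2 = 12^2 mod 23 = 6
RHS: x^3 + 9 x + 12 = 6^3 + 9*6 + 12 mod 23 = 6
LHS = RHS

Yes, on the curve


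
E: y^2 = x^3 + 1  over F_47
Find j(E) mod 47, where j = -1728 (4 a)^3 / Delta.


Delta = -16(4 a^3 + 27 b^2) mod 47 = 38
-1728 * (4 a)^3 = -1728 * (4*0)^3 mod 47 = 0
j = 0 * 38^(-1) mod 47 = 0

j = 0 (mod 47)


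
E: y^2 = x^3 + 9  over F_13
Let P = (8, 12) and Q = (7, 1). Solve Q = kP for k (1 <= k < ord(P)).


Enumerate multiples of P until we hit Q = (7, 1):
  1P = (8, 12)
  2P = (9, 6)
  3P = (6, 2)
  4P = (11, 12)
  5P = (7, 1)
Match found at i = 5.

k = 5


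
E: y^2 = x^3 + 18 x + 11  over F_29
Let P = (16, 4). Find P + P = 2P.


Doubling: s = (3 x1^2 + a) / (2 y1)
s = (3*16^2 + 18) / (2*4) mod 29 = 4
x3 = s^2 - 2 x1 mod 29 = 4^2 - 2*16 = 13
y3 = s (x1 - x3) - y1 mod 29 = 4 * (16 - 13) - 4 = 8

2P = (13, 8)


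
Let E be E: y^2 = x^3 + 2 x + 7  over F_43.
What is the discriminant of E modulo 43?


4 a^3 + 27 b^2 = 4*2^3 + 27*7^2 = 32 + 1323 = 1355
Delta = -16 * (1355) = -21680
Delta mod 43 = 35

Delta = 35 (mod 43)


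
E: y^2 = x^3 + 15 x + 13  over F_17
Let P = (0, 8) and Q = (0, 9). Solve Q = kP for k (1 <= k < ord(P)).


Enumerate multiples of P until we hit Q = (0, 9):
  1P = (0, 8)
  2P = (4, 1)
  3P = (15, 14)
  4P = (11, 8)
  5P = (6, 9)
  6P = (3, 0)
  7P = (6, 8)
  8P = (11, 9)
  9P = (15, 3)
  10P = (4, 16)
  11P = (0, 9)
Match found at i = 11.

k = 11


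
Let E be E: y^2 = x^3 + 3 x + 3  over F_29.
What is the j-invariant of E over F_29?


Delta = -16(4 a^3 + 27 b^2) mod 29 = 10
-1728 * (4 a)^3 = -1728 * (4*3)^3 mod 29 = 1
j = 1 * 10^(-1) mod 29 = 3

j = 3 (mod 29)


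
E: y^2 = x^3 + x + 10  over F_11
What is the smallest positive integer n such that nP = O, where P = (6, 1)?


Compute successive multiples of P until we hit O:
  1P = (6, 1)
  2P = (2, 8)
  3P = (4, 1)
  4P = (1, 10)
  5P = (9, 0)
  6P = (1, 1)
  7P = (4, 10)
  8P = (2, 3)
  ... (continuing to 10P)
  10P = O

ord(P) = 10


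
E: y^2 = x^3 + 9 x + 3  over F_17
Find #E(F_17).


For each x in F_17, count y with y^2 = x^3 + 9 x + 3 mod 17:
  x = 1: RHS = 13, y in [8, 9]  -> 2 point(s)
  x = 4: RHS = 1, y in [1, 16]  -> 2 point(s)
  x = 6: RHS = 1, y in [1, 16]  -> 2 point(s)
  x = 7: RHS = 1, y in [1, 16]  -> 2 point(s)
  x = 8: RHS = 9, y in [3, 14]  -> 2 point(s)
  x = 14: RHS = 0, y in [0]  -> 1 point(s)
Affine points: 11. Add the point at infinity: total = 12.

#E(F_17) = 12


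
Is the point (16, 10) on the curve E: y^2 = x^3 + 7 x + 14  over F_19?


Check whether y^2 = x^3 + 7 x + 14 (mod 19) for (x, y) = (16, 10).
LHS: y^2 = 10^2 mod 19 = 5
RHS: x^3 + 7 x + 14 = 16^3 + 7*16 + 14 mod 19 = 4
LHS != RHS

No, not on the curve


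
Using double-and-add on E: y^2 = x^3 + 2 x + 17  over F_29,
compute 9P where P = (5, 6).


k = 9 = 1001_2 (binary, LSB first: 1001)
Double-and-add from P = (5, 6):
  bit 0 = 1: acc = O + (5, 6) = (5, 6)
  bit 1 = 0: acc unchanged = (5, 6)
  bit 2 = 0: acc unchanged = (5, 6)
  bit 3 = 1: acc = (5, 6) + (8, 9) = (17, 11)

9P = (17, 11)


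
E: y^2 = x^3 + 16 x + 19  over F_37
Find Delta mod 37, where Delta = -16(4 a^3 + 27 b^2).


4 a^3 + 27 b^2 = 4*16^3 + 27*19^2 = 16384 + 9747 = 26131
Delta = -16 * (26131) = -418096
Delta mod 37 = 4

Delta = 4 (mod 37)


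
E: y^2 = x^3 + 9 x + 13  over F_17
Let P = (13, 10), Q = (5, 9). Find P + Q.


P != Q, so use the chord formula.
s = (y2 - y1) / (x2 - x1) = (16) / (9) mod 17 = 15
x3 = s^2 - x1 - x2 mod 17 = 15^2 - 13 - 5 = 3
y3 = s (x1 - x3) - y1 mod 17 = 15 * (13 - 3) - 10 = 4

P + Q = (3, 4)


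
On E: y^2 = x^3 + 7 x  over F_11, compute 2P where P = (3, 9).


Doubling: s = (3 x1^2 + a) / (2 y1)
s = (3*3^2 + 7) / (2*9) mod 11 = 8
x3 = s^2 - 2 x1 mod 11 = 8^2 - 2*3 = 3
y3 = s (x1 - x3) - y1 mod 11 = 8 * (3 - 3) - 9 = 2

2P = (3, 2)


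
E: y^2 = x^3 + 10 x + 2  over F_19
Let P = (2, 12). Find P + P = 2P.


Doubling: s = (3 x1^2 + a) / (2 y1)
s = (3*2^2 + 10) / (2*12) mod 19 = 12
x3 = s^2 - 2 x1 mod 19 = 12^2 - 2*2 = 7
y3 = s (x1 - x3) - y1 mod 19 = 12 * (2 - 7) - 12 = 4

2P = (7, 4)


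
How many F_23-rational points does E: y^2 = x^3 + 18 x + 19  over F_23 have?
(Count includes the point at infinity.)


For each x in F_23, count y with y^2 = x^3 + 18 x + 19 mod 23:
  x = 3: RHS = 8, y in [10, 13]  -> 2 point(s)
  x = 5: RHS = 4, y in [2, 21]  -> 2 point(s)
  x = 8: RHS = 8, y in [10, 13]  -> 2 point(s)
  x = 9: RHS = 13, y in [6, 17]  -> 2 point(s)
  x = 10: RHS = 3, y in [7, 16]  -> 2 point(s)
  x = 12: RHS = 8, y in [10, 13]  -> 2 point(s)
  x = 13: RHS = 12, y in [9, 14]  -> 2 point(s)
  x = 14: RHS = 2, y in [5, 18]  -> 2 point(s)
  x = 22: RHS = 0, y in [0]  -> 1 point(s)
Affine points: 17. Add the point at infinity: total = 18.

#E(F_23) = 18


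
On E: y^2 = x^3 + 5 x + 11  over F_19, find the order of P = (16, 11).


Compute successive multiples of P until we hit O:
  1P = (16, 11)
  2P = (10, 15)
  3P = (4, 0)
  4P = (10, 4)
  5P = (16, 8)
  6P = O

ord(P) = 6


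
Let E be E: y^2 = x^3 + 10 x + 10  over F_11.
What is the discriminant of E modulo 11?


4 a^3 + 27 b^2 = 4*10^3 + 27*10^2 = 4000 + 2700 = 6700
Delta = -16 * (6700) = -107200
Delta mod 11 = 6

Delta = 6 (mod 11)


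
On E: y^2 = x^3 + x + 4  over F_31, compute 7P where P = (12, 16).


k = 7 = 111_2 (binary, LSB first: 111)
Double-and-add from P = (12, 16):
  bit 0 = 1: acc = O + (12, 16) = (12, 16)
  bit 1 = 1: acc = (12, 16) + (8, 11) = (30, 8)
  bit 2 = 1: acc = (30, 8) + (29, 26) = (17, 6)

7P = (17, 6)


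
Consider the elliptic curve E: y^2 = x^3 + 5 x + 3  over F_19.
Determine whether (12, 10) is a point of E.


Check whether y^2 = x^3 + 5 x + 3 (mod 19) for (x, y) = (12, 10).
LHS: y^2 = 10^2 mod 19 = 5
RHS: x^3 + 5 x + 3 = 12^3 + 5*12 + 3 mod 19 = 5
LHS = RHS

Yes, on the curve


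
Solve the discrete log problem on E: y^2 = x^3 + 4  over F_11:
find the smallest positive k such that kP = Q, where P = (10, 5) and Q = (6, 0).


Enumerate multiples of P until we hit Q = (6, 0):
  1P = (10, 5)
  2P = (0, 9)
  3P = (6, 0)
Match found at i = 3.

k = 3


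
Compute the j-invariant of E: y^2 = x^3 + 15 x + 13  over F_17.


Delta = -16(4 a^3 + 27 b^2) mod 17 = 9
-1728 * (4 a)^3 = -1728 * (4*15)^3 mod 17 = 5
j = 5 * 9^(-1) mod 17 = 10

j = 10 (mod 17)


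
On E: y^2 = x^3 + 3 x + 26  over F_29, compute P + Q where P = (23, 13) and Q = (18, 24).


P != Q, so use the chord formula.
s = (y2 - y1) / (x2 - x1) = (11) / (24) mod 29 = 21
x3 = s^2 - x1 - x2 mod 29 = 21^2 - 23 - 18 = 23
y3 = s (x1 - x3) - y1 mod 29 = 21 * (23 - 23) - 13 = 16

P + Q = (23, 16)


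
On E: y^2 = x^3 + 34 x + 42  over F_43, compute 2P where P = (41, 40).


Doubling: s = (3 x1^2 + a) / (2 y1)
s = (3*41^2 + 34) / (2*40) mod 43 = 21
x3 = s^2 - 2 x1 mod 43 = 21^2 - 2*41 = 15
y3 = s (x1 - x3) - y1 mod 43 = 21 * (41 - 15) - 40 = 33

2P = (15, 33)


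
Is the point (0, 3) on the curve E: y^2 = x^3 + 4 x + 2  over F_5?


Check whether y^2 = x^3 + 4 x + 2 (mod 5) for (x, y) = (0, 3).
LHS: y^2 = 3^2 mod 5 = 4
RHS: x^3 + 4 x + 2 = 0^3 + 4*0 + 2 mod 5 = 2
LHS != RHS

No, not on the curve


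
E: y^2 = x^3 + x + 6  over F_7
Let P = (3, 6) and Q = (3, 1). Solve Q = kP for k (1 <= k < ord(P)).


Enumerate multiples of P until we hit Q = (3, 1):
  1P = (3, 6)
  2P = (1, 1)
  3P = (4, 2)
  4P = (2, 4)
  5P = (6, 2)
  6P = (6, 5)
  7P = (2, 3)
  8P = (4, 5)
  9P = (1, 6)
  10P = (3, 1)
Match found at i = 10.

k = 10


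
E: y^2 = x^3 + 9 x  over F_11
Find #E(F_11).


For each x in F_11, count y with y^2 = x^3 + 9 x + 0 mod 11:
  x = 0: RHS = 0, y in [0]  -> 1 point(s)
  x = 2: RHS = 4, y in [2, 9]  -> 2 point(s)
  x = 4: RHS = 1, y in [1, 10]  -> 2 point(s)
  x = 5: RHS = 5, y in [4, 7]  -> 2 point(s)
  x = 8: RHS = 1, y in [1, 10]  -> 2 point(s)
  x = 10: RHS = 1, y in [1, 10]  -> 2 point(s)
Affine points: 11. Add the point at infinity: total = 12.

#E(F_11) = 12


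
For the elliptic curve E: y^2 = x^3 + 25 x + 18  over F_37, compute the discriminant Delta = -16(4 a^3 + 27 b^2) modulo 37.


4 a^3 + 27 b^2 = 4*25^3 + 27*18^2 = 62500 + 8748 = 71248
Delta = -16 * (71248) = -1139968
Delta mod 37 = 2

Delta = 2 (mod 37)
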